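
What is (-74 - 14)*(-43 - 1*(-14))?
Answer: 2552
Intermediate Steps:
(-74 - 14)*(-43 - 1*(-14)) = -88*(-43 + 14) = -88*(-29) = 2552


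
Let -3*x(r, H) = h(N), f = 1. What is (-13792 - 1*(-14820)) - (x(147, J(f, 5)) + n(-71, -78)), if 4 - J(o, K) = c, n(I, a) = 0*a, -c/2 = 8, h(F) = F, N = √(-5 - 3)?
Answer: 1028 + 2*I*√2/3 ≈ 1028.0 + 0.94281*I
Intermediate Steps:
N = 2*I*√2 (N = √(-8) = 2*I*√2 ≈ 2.8284*I)
c = -16 (c = -2*8 = -16)
n(I, a) = 0
J(o, K) = 20 (J(o, K) = 4 - 1*(-16) = 4 + 16 = 20)
x(r, H) = -2*I*√2/3
(-13792 - 1*(-14820)) - (x(147, J(f, 5)) + n(-71, -78)) = (-13792 - 1*(-14820)) - (-2*I*√2/3 + 0) = (-13792 + 14820) - (-2)*I*√2/3 = 1028 + 2*I*√2/3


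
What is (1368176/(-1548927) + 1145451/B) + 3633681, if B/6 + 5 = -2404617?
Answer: 27067892624384213725/7449167881188 ≈ 3.6337e+6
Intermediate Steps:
B = -14427732 (B = -30 + 6*(-2404617) = -30 - 14427702 = -14427732)
(1368176/(-1548927) + 1145451/B) + 3633681 = (1368176/(-1548927) + 1145451/(-14427732)) + 3633681 = (1368176*(-1/1548927) + 1145451*(-1/14427732)) + 3633681 = (-1368176/1548927 - 381817/4809244) + 3633681 = -7171298879303/7449167881188 + 3633681 = 27067892624384213725/7449167881188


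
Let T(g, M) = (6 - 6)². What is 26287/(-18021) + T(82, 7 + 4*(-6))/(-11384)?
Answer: -26287/18021 ≈ -1.4587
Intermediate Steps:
T(g, M) = 0 (T(g, M) = 0² = 0)
26287/(-18021) + T(82, 7 + 4*(-6))/(-11384) = 26287/(-18021) + 0/(-11384) = 26287*(-1/18021) + 0*(-1/11384) = -26287/18021 + 0 = -26287/18021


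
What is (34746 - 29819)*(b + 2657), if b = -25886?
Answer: -114449283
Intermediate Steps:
(34746 - 29819)*(b + 2657) = (34746 - 29819)*(-25886 + 2657) = 4927*(-23229) = -114449283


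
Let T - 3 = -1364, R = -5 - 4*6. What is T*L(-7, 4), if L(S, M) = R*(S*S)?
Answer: 1933981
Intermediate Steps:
R = -29 (R = -5 - 24 = -29)
T = -1361 (T = 3 - 1364 = -1361)
L(S, M) = -29*S**2 (L(S, M) = -29*S*S = -29*S**2)
T*L(-7, 4) = -(-39469)*(-7)**2 = -(-39469)*49 = -1361*(-1421) = 1933981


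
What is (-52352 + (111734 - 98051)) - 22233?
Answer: -60902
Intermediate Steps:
(-52352 + (111734 - 98051)) - 22233 = (-52352 + 13683) - 22233 = -38669 - 22233 = -60902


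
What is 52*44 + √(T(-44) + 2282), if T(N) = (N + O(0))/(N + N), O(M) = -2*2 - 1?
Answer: 2288 + √4419030/44 ≈ 2335.8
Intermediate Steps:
O(M) = -5 (O(M) = -4 - 1 = -5)
T(N) = (-5 + N)/(2*N) (T(N) = (N - 5)/(N + N) = (-5 + N)/((2*N)) = (-5 + N)*(1/(2*N)) = (-5 + N)/(2*N))
52*44 + √(T(-44) + 2282) = 52*44 + √((½)*(-5 - 44)/(-44) + 2282) = 2288 + √((½)*(-1/44)*(-49) + 2282) = 2288 + √(49/88 + 2282) = 2288 + √(200865/88) = 2288 + √4419030/44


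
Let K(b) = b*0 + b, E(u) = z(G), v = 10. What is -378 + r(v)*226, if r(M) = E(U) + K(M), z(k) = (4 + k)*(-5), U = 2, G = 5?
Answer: -8288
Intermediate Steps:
z(k) = -20 - 5*k
E(u) = -45 (E(u) = -20 - 5*5 = -20 - 25 = -45)
K(b) = b (K(b) = 0 + b = b)
r(M) = -45 + M
-378 + r(v)*226 = -378 + (-45 + 10)*226 = -378 - 35*226 = -378 - 7910 = -8288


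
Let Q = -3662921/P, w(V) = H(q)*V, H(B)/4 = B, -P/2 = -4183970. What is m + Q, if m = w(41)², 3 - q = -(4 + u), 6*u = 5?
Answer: 124291624122751/75311460 ≈ 1.6504e+6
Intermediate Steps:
u = ⅚ (u = (⅙)*5 = ⅚ ≈ 0.83333)
q = 47/6 (q = 3 - (-1)*(4 + ⅚) = 3 - (-1)*29/6 = 3 - 1*(-29/6) = 3 + 29/6 = 47/6 ≈ 7.8333)
P = 8367940 (P = -2*(-4183970) = 8367940)
H(B) = 4*B
w(V) = 94*V/3 (w(V) = (4*(47/6))*V = 94*V/3)
m = 14853316/9 (m = ((94/3)*41)² = (3854/3)² = 14853316/9 ≈ 1.6504e+6)
Q = -3662921/8367940 ≈ -0.43773
m + Q = 14853316/9 - 3662921/8367940 = 124291624122751/75311460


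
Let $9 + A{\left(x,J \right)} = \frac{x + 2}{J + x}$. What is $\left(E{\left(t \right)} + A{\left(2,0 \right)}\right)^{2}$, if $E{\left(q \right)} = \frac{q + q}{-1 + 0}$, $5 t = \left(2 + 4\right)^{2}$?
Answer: $\frac{11449}{25} \approx 457.96$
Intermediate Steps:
$A{\left(x,J \right)} = -9 + \frac{2 + x}{J + x}$ ($A{\left(x,J \right)} = -9 + \frac{x + 2}{J + x} = -9 + \frac{2 + x}{J + x}$)
$t = \frac{36}{5}$ ($t = \frac{\left(2 + 4\right)^{2}}{5} = \frac{6^{2}}{5} = \frac{1}{5} \cdot 36 = \frac{36}{5} \approx 7.2$)
$E{\left(q \right)} = - 2 q$ ($E{\left(q \right)} = \frac{2 q}{-1} = 2 q \left(-1\right) = - 2 q$)
$\left(E{\left(t \right)} + A{\left(2,0 \right)}\right)^{2} = \left(\left(-2\right) \frac{36}{5} + \frac{2 - 0 - 16}{0 + 2}\right)^{2} = \left(- \frac{72}{5} + \frac{2 + 0 - 16}{2}\right)^{2} = \left(- \frac{72}{5} + \frac{1}{2} \left(-14\right)\right)^{2} = \left(- \frac{72}{5} - 7\right)^{2} = \left(- \frac{107}{5}\right)^{2} = \frac{11449}{25}$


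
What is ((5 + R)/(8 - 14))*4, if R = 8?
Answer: -26/3 ≈ -8.6667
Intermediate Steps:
((5 + R)/(8 - 14))*4 = ((5 + 8)/(8 - 14))*4 = (13/(-6))*4 = (13*(-⅙))*4 = -13/6*4 = -26/3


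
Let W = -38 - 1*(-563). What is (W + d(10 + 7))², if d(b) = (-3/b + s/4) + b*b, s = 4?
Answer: 191877904/289 ≈ 6.6394e+5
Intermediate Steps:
W = 525 (W = -38 + 563 = 525)
d(b) = 1 + b² - 3/b (d(b) = (-3/b + 4/4) + b*b = (-3/b + 4*(¼)) + b² = (-3/b + 1) + b² = (1 - 3/b) + b² = 1 + b² - 3/b)
(W + d(10 + 7))² = (525 + (-3 + (10 + 7) + (10 + 7)³)/(10 + 7))² = (525 + (-3 + 17 + 17³)/17)² = (525 + (-3 + 17 + 4913)/17)² = (525 + (1/17)*4927)² = (525 + 4927/17)² = (13852/17)² = 191877904/289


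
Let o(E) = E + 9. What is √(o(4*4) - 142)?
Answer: 3*I*√13 ≈ 10.817*I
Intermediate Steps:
o(E) = 9 + E
√(o(4*4) - 142) = √((9 + 4*4) - 142) = √((9 + 16) - 142) = √(25 - 142) = √(-117) = 3*I*√13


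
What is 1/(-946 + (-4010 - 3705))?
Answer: -1/8661 ≈ -0.00011546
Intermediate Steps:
1/(-946 + (-4010 - 3705)) = 1/(-946 - 7715) = 1/(-8661) = -1/8661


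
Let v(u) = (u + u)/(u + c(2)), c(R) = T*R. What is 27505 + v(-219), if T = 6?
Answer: 1897991/69 ≈ 27507.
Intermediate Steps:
c(R) = 6*R
v(u) = 2*u/(12 + u) (v(u) = (u + u)/(u + 6*2) = (2*u)/(u + 12) = (2*u)/(12 + u) = 2*u/(12 + u))
27505 + v(-219) = 27505 + 2*(-219)/(12 - 219) = 27505 + 2*(-219)/(-207) = 27505 + 2*(-219)*(-1/207) = 27505 + 146/69 = 1897991/69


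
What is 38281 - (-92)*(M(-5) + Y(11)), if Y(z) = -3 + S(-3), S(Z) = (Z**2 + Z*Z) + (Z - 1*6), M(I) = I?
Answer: 38373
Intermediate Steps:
S(Z) = -6 + Z + 2*Z**2 (S(Z) = (Z**2 + Z**2) + (Z - 6) = 2*Z**2 + (-6 + Z) = -6 + Z + 2*Z**2)
Y(z) = 6 (Y(z) = -3 + (-6 - 3 + 2*(-3)**2) = -3 + (-6 - 3 + 2*9) = -3 + (-6 - 3 + 18) = -3 + 9 = 6)
38281 - (-92)*(M(-5) + Y(11)) = 38281 - (-92)*(-5 + 6) = 38281 - (-92) = 38281 - 1*(-92) = 38281 + 92 = 38373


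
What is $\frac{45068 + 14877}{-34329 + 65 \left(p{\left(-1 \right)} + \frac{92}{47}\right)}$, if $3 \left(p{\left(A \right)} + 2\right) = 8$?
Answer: $- \frac{8452245}{4816339} \approx -1.7549$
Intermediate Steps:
$p{\left(A \right)} = \frac{2}{3}$ ($p{\left(A \right)} = -2 + \frac{1}{3} \cdot 8 = -2 + \frac{8}{3} = \frac{2}{3}$)
$\frac{45068 + 14877}{-34329 + 65 \left(p{\left(-1 \right)} + \frac{92}{47}\right)} = \frac{45068 + 14877}{-34329 + 65 \left(\frac{2}{3} + \frac{92}{47}\right)} = \frac{59945}{-34329 + 65 \left(\frac{2}{3} + 92 \cdot \frac{1}{47}\right)} = \frac{59945}{-34329 + 65 \left(\frac{2}{3} + \frac{92}{47}\right)} = \frac{59945}{-34329 + 65 \cdot \frac{370}{141}} = \frac{59945}{-34329 + \frac{24050}{141}} = \frac{59945}{- \frac{4816339}{141}} = 59945 \left(- \frac{141}{4816339}\right) = - \frac{8452245}{4816339}$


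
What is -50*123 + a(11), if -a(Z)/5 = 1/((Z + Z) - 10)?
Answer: -73805/12 ≈ -6150.4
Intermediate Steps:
a(Z) = -5/(-10 + 2*Z) (a(Z) = -5/((Z + Z) - 10) = -5/(2*Z - 10) = -5/(-10 + 2*Z))
-50*123 + a(11) = -50*123 - 5/(-10 + 2*11) = -6150 - 5/(-10 + 22) = -6150 - 5/12 = -73805/12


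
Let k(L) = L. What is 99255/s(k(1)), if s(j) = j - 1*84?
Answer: -99255/83 ≈ -1195.8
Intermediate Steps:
s(j) = -84 + j (s(j) = j - 84 = -84 + j)
99255/s(k(1)) = 99255/(-84 + 1) = 99255/(-83) = 99255*(-1/83) = -99255/83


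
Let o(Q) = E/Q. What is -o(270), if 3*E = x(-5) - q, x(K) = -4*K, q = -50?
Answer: -7/81 ≈ -0.086420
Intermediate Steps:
E = 70/3 (E = (-4*(-5) - 1*(-50))/3 = (20 + 50)/3 = (1/3)*70 = 70/3 ≈ 23.333)
o(Q) = 70/(3*Q)
-o(270) = -70/(3*270) = -1*7/81 = -7/81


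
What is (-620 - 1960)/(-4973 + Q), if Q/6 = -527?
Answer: 516/1627 ≈ 0.31715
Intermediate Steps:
Q = -3162 (Q = 6*(-527) = -3162)
(-620 - 1960)/(-4973 + Q) = (-620 - 1960)/(-4973 - 3162) = -2580/(-8135) = -2580*(-1/8135) = 516/1627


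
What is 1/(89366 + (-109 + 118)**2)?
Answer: 1/89447 ≈ 1.1180e-5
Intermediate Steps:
1/(89366 + (-109 + 118)**2) = 1/(89366 + 9**2) = 1/(89366 + 81) = 1/89447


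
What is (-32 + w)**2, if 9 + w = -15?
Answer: 3136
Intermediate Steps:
w = -24 (w = -9 - 15 = -24)
(-32 + w)**2 = (-32 - 24)**2 = (-56)**2 = 3136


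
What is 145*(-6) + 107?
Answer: -763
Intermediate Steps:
145*(-6) + 107 = -870 + 107 = -763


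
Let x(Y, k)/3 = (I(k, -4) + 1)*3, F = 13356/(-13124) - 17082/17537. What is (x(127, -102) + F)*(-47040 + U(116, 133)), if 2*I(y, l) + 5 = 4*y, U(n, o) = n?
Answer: 384534210451302/4426069 ≈ 8.6879e+7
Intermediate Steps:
F = -8815545/4426069 (F = 13356*(-1/13124) - 17082*1/17537 = -3339/3281 - 1314/1349 = -8815545/4426069 ≈ -1.9917)
I(y, l) = -5/2 + 2*y (I(y, l) = -5/2 + (4*y)/2 = -5/2 + 2*y)
x(Y, k) = -27/2 + 18*k (x(Y, k) = 3*(((-5/2 + 2*k) + 1)*3) = 3*((-3/2 + 2*k)*3) = 3*(-9/2 + 6*k) = -27/2 + 18*k)
(x(127, -102) + F)*(-47040 + U(116, 133)) = ((-27/2 + 18*(-102)) - 8815545/4426069)*(-47040 + 116) = ((-27/2 - 1836) - 8815545/4426069)*(-46924) = (-3699/2 - 8815545/4426069)*(-46924) = -16389660321/8852138*(-46924) = 384534210451302/4426069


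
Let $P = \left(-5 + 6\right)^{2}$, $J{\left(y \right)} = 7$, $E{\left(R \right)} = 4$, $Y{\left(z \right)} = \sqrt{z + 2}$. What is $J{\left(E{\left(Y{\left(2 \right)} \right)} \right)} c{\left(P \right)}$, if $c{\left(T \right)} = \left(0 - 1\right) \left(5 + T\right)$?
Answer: $-42$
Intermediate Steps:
$Y{\left(z \right)} = \sqrt{2 + z}$
$P = 1$ ($P = 1^{2} = 1$)
$c{\left(T \right)} = -5 - T$ ($c{\left(T \right)} = - (5 + T) = -5 - T$)
$J{\left(E{\left(Y{\left(2 \right)} \right)} \right)} c{\left(P \right)} = 7 \left(-5 - 1\right) = 7 \left(-6\right) = -42$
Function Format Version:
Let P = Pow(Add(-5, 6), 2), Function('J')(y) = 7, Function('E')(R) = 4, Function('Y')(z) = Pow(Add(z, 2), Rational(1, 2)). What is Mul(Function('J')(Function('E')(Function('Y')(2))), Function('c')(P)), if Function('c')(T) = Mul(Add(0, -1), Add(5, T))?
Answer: -42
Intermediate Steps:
Function('Y')(z) = Pow(Add(2, z), Rational(1, 2))
P = 1 (P = Pow(1, 2) = 1)
Function('c')(T) = Add(-5, Mul(-1, T)) (Function('c')(T) = Mul(-1, Add(5, T)) = Add(-5, Mul(-1, T)))
Mul(Function('J')(Function('E')(Function('Y')(2))), Function('c')(P)) = Mul(7, Add(-5, Mul(-1, 1))) = Mul(7, Add(-5, -1)) = Mul(7, -6) = -42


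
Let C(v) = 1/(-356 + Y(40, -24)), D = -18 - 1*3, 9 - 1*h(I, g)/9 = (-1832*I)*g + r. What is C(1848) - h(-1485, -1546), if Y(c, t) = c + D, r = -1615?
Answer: -12756572174953/337 ≈ -3.7853e+10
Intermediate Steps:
h(I, g) = 14616 + 16488*I*g (h(I, g) = 81 - 9*((-1832*I)*g - 1615) = 81 - 9*(-1832*I*g - 1615) = 81 - 9*(-1615 - 1832*I*g) = 81 + (14535 + 16488*I*g) = 14616 + 16488*I*g)
D = -21 (D = -18 - 3 = -21)
Y(c, t) = -21 + c (Y(c, t) = c - 21 = -21 + c)
C(v) = -1/337 (C(v) = 1/(-356 + (-21 + 40)) = 1/(-356 + 19) = 1/(-337) = -1/337)
C(1848) - h(-1485, -1546) = -1/337 - (14616 + 16488*(-1485)*(-1546)) = -1/337 - (14616 + 37853315280) = -1/337 - 1*37853329896 = -1/337 - 37853329896 = -12756572174953/337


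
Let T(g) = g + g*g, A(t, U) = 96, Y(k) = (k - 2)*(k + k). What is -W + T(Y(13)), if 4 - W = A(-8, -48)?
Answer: 82174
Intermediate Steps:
Y(k) = 2*k*(-2 + k) (Y(k) = (-2 + k)*(2*k) = 2*k*(-2 + k))
W = -92 (W = 4 - 1*96 = 4 - 96 = -92)
T(g) = g + g²
-W + T(Y(13)) = -1*(-92) + (2*13*(-2 + 13))*(1 + 2*13*(-2 + 13)) = 92 + (2*13*11)*(1 + 2*13*11) = 92 + 286*(1 + 286) = 92 + 286*287 = 92 + 82082 = 82174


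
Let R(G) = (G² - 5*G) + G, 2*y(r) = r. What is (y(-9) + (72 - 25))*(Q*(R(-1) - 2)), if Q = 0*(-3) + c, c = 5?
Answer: 1275/2 ≈ 637.50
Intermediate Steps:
Q = 5 (Q = 0*(-3) + 5 = 0 + 5 = 5)
y(r) = r/2
R(G) = G² - 4*G
(y(-9) + (72 - 25))*(Q*(R(-1) - 2)) = ((½)*(-9) + (72 - 25))*(5*(-(-4 - 1) - 2)) = (-9/2 + 47)*(5*(-1*(-5) - 2)) = 85*(5*(5 - 2))/2 = 85*(5*3)/2 = (85/2)*15 = 1275/2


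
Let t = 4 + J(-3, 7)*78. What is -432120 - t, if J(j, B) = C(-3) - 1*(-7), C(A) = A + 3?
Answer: -432670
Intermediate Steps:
C(A) = 3 + A
J(j, B) = 7 (J(j, B) = (3 - 3) - 1*(-7) = 0 + 7 = 7)
t = 550 (t = 4 + 7*78 = 4 + 546 = 550)
-432120 - t = -432120 - 1*550 = -432120 - 550 = -432670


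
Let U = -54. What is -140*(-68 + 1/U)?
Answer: 257110/27 ≈ 9522.6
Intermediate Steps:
-140*(-68 + 1/U) = -140*(-68 + 1/(-54)) = -140*(-68 - 1/54) = -140*(-3673/54) = 257110/27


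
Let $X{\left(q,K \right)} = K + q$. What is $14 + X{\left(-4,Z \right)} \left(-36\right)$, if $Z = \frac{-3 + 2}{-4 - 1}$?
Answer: $\frac{754}{5} \approx 150.8$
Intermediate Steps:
$Z = \frac{1}{5}$ ($Z = - \frac{1}{-5} = \left(-1\right) \left(- \frac{1}{5}\right) = \frac{1}{5} \approx 0.2$)
$14 + X{\left(-4,Z \right)} \left(-36\right) = 14 + \left(\frac{1}{5} - 4\right) \left(-36\right) = 14 - - \frac{684}{5} = 14 + \frac{684}{5} = \frac{754}{5}$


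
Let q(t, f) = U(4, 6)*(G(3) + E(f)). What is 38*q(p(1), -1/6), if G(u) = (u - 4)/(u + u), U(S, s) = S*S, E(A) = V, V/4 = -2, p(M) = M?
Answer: -14896/3 ≈ -4965.3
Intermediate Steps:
V = -8 (V = 4*(-2) = -8)
E(A) = -8
U(S, s) = S**2
G(u) = (-4 + u)/(2*u) (G(u) = (-4 + u)/((2*u)) = (-4 + u)*(1/(2*u)) = (-4 + u)/(2*u))
q(t, f) = -392/3 (q(t, f) = 4**2*((1/2)*(-4 + 3)/3 - 8) = 16*((1/2)*(1/3)*(-1) - 8) = 16*(-1/6 - 8) = 16*(-49/6) = -392/3)
38*q(p(1), -1/6) = 38*(-392/3) = -14896/3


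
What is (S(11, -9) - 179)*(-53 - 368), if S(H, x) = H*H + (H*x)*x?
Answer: -350693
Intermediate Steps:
S(H, x) = H**2 + H*x**2
(S(11, -9) - 179)*(-53 - 368) = (11*(11 + (-9)**2) - 179)*(-53 - 368) = (11*(11 + 81) - 179)*(-421) = (11*92 - 179)*(-421) = (1012 - 179)*(-421) = 833*(-421) = -350693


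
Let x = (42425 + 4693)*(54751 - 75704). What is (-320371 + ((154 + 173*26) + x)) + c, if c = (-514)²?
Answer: -987314977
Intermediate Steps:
x = -987263454 (x = 47118*(-20953) = -987263454)
c = 264196
(-320371 + ((154 + 173*26) + x)) + c = (-320371 + ((154 + 173*26) - 987263454)) + 264196 = (-320371 + ((154 + 4498) - 987263454)) + 264196 = (-320371 + (4652 - 987263454)) + 264196 = (-320371 - 987258802) + 264196 = -987579173 + 264196 = -987314977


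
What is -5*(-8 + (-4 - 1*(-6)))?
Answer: 30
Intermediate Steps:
-5*(-8 + (-4 - 1*(-6))) = -5*(-8 + (-4 + 6)) = -5*(-8 + 2) = -5*(-6) = 30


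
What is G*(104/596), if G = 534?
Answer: 13884/149 ≈ 93.181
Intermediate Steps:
G*(104/596) = 534*(104/596) = 534*(104*(1/596)) = 534*(26/149) = 13884/149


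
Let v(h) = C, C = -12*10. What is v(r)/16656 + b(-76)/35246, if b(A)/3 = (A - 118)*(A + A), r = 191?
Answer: 30608893/12230362 ≈ 2.5027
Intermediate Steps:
C = -120
b(A) = 6*A*(-118 + A) (b(A) = 3*((A - 118)*(A + A)) = 3*((-118 + A)*(2*A)) = 3*(2*A*(-118 + A)) = 6*A*(-118 + A))
v(h) = -120
v(r)/16656 + b(-76)/35246 = -120/16656 + (6*(-76)*(-118 - 76))/35246 = -120*1/16656 + (6*(-76)*(-194))*(1/35246) = -5/694 + 88464*(1/35246) = -5/694 + 44232/17623 = 30608893/12230362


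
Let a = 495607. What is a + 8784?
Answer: 504391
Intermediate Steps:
a + 8784 = 495607 + 8784 = 504391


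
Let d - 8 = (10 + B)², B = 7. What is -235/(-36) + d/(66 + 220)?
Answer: 3541/468 ≈ 7.5662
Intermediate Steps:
d = 297 (d = 8 + (10 + 7)² = 8 + 17² = 8 + 289 = 297)
-235/(-36) + d/(66 + 220) = -235/(-36) + 297/(66 + 220) = -235*(-1/36) + 297/286 = 235/36 + 297*(1/286) = 235/36 + 27/26 = 3541/468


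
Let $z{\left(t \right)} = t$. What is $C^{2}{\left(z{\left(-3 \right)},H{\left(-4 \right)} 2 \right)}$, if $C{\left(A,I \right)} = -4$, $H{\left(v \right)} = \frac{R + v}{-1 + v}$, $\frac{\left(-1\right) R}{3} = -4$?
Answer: $16$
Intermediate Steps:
$R = 12$ ($R = \left(-3\right) \left(-4\right) = 12$)
$H{\left(v \right)} = \frac{12 + v}{-1 + v}$
$C^{2}{\left(z{\left(-3 \right)},H{\left(-4 \right)} 2 \right)} = \left(-4\right)^{2} = 16$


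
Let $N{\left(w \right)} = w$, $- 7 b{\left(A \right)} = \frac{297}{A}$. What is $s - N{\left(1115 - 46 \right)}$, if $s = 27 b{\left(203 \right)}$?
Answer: $- \frac{1527068}{1421} \approx -1074.6$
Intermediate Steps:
$b{\left(A \right)} = - \frac{297}{7 A}$ ($b{\left(A \right)} = - \frac{297 \frac{1}{A}}{7} = - \frac{297}{7 A}$)
$s = - \frac{8019}{1421}$ ($s = 27 \left(- \frac{297}{7 \cdot 203}\right) = 27 \left(\left(- \frac{297}{7}\right) \frac{1}{203}\right) = 27 \left(- \frac{297}{1421}\right) = - \frac{8019}{1421} \approx -5.6432$)
$s - N{\left(1115 - 46 \right)} = - \frac{8019}{1421} - \left(1115 - 46\right) = - \frac{8019}{1421} - 1069 = - \frac{1527068}{1421}$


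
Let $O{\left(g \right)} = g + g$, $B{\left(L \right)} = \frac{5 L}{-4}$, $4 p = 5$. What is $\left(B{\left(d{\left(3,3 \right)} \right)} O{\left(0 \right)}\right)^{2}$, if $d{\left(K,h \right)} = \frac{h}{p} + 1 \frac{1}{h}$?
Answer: $0$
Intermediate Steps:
$p = \frac{5}{4}$ ($p = \frac{1}{4} \cdot 5 = \frac{5}{4} \approx 1.25$)
$d{\left(K,h \right)} = \frac{1}{h} + \frac{4 h}{5}$ ($d{\left(K,h \right)} = \frac{h}{\frac{5}{4}} + 1 \frac{1}{h} = h \frac{4}{5} + \frac{1}{h} = \frac{4 h}{5} + \frac{1}{h} = \frac{1}{h} + \frac{4 h}{5}$)
$B{\left(L \right)} = - \frac{5 L}{4}$ ($B{\left(L \right)} = 5 L \left(- \frac{1}{4}\right) = - \frac{5 L}{4}$)
$O{\left(g \right)} = 2 g$
$\left(B{\left(d{\left(3,3 \right)} \right)} O{\left(0 \right)}\right)^{2} = \left(- \frac{5 \left(\frac{1}{3} + \frac{4}{5} \cdot 3\right)}{4} \cdot 2 \cdot 0\right)^{2} = \left(- \frac{5 \left(\frac{1}{3} + \frac{12}{5}\right)}{4} \cdot 0\right)^{2} = \left(\left(- \frac{5}{4}\right) \frac{41}{15} \cdot 0\right)^{2} = \left(\left(- \frac{41}{12}\right) 0\right)^{2} = 0^{2} = 0$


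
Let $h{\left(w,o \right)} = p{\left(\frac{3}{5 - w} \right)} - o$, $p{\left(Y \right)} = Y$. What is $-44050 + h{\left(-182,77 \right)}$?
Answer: $- \frac{8251746}{187} \approx -44127.0$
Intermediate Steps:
$h{\left(w,o \right)} = - o + \frac{3}{5 - w}$ ($h{\left(w,o \right)} = \frac{3}{5 - w} - o = - o + \frac{3}{5 - w}$)
$-44050 + h{\left(-182,77 \right)} = -44050 + \frac{-3 - 77 \left(-5 - 182\right)}{-5 - 182} = -44050 + \frac{-3 - 77 \left(-187\right)}{-187} = -44050 - \frac{-3 + 14399}{187} = -44050 - \frac{14396}{187} = - \frac{8251746}{187}$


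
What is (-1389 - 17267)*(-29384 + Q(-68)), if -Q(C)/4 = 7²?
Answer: 551844480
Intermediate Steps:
Q(C) = -196 (Q(C) = -4*7² = -4*49 = -196)
(-1389 - 17267)*(-29384 + Q(-68)) = (-1389 - 17267)*(-29384 - 196) = -18656*(-29580) = 551844480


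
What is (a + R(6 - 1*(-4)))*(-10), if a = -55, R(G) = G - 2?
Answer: 470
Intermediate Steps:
R(G) = -2 + G
(a + R(6 - 1*(-4)))*(-10) = (-55 + (-2 + (6 - 1*(-4))))*(-10) = (-55 + (-2 + (6 + 4)))*(-10) = (-55 + (-2 + 10))*(-10) = (-55 + 8)*(-10) = -47*(-10) = 470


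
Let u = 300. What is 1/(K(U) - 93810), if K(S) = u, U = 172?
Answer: -1/93510 ≈ -1.0694e-5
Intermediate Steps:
K(S) = 300
1/(K(U) - 93810) = 1/(300 - 93810) = 1/(-93510) = -1/93510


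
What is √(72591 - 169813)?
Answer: I*√97222 ≈ 311.8*I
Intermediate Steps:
√(72591 - 169813) = √(-97222) = I*√97222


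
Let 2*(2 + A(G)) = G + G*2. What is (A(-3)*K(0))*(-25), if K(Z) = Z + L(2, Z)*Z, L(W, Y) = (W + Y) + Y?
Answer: 0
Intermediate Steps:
L(W, Y) = W + 2*Y
A(G) = -2 + 3*G/2 (A(G) = -2 + (G + G*2)/2 = -2 + (G + 2*G)/2 = -2 + (3*G)/2 = -2 + 3*G/2)
K(Z) = Z + Z*(2 + 2*Z) (K(Z) = Z + (2 + 2*Z)*Z = Z + Z*(2 + 2*Z))
(A(-3)*K(0))*(-25) = ((-2 + (3/2)*(-3))*(0*(3 + 2*0)))*(-25) = ((-2 - 9/2)*(0*(3 + 0)))*(-25) = -0*3*(-25) = -13/2*0*(-25) = 0*(-25) = 0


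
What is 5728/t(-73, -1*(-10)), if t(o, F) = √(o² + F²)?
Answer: 5728*√5429/5429 ≈ 77.740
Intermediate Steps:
t(o, F) = √(F² + o²)
5728/t(-73, -1*(-10)) = 5728/(√((-1*(-10))² + (-73)²)) = 5728/(√(10² + 5329)) = 5728/(√(100 + 5329)) = 5728/(√5429) = 5728*(√5429/5429) = 5728*√5429/5429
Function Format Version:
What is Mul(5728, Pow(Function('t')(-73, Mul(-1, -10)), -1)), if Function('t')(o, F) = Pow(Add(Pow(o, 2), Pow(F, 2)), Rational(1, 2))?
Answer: Mul(Rational(5728, 5429), Pow(5429, Rational(1, 2))) ≈ 77.740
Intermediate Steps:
Function('t')(o, F) = Pow(Add(Pow(F, 2), Pow(o, 2)), Rational(1, 2))
Mul(5728, Pow(Function('t')(-73, Mul(-1, -10)), -1)) = Mul(5728, Pow(Pow(Add(Pow(Mul(-1, -10), 2), Pow(-73, 2)), Rational(1, 2)), -1)) = Mul(5728, Pow(Pow(Add(Pow(10, 2), 5329), Rational(1, 2)), -1)) = Mul(5728, Pow(Pow(Add(100, 5329), Rational(1, 2)), -1)) = Mul(5728, Pow(Pow(5429, Rational(1, 2)), -1)) = Mul(5728, Mul(Rational(1, 5429), Pow(5429, Rational(1, 2)))) = Mul(Rational(5728, 5429), Pow(5429, Rational(1, 2)))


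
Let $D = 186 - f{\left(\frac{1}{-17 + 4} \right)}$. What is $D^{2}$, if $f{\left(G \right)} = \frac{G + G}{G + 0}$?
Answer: $33856$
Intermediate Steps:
$f{\left(G \right)} = 2$ ($f{\left(G \right)} = \frac{2 G}{G} = 2$)
$D = 184$ ($D = 186 - 2 = 184$)
$D^{2} = 184^{2} = 33856$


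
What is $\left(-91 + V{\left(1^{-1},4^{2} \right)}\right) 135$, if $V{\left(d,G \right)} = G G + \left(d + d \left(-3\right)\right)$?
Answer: $22005$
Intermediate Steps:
$V{\left(d,G \right)} = G^{2} - 2 d$ ($V{\left(d,G \right)} = G^{2} + \left(d - 3 d\right) = G^{2} - 2 d$)
$\left(-91 + V{\left(1^{-1},4^{2} \right)}\right) 135 = \left(-91 + \left(\left(4^{2}\right)^{2} - \frac{2}{1}\right)\right) 135 = \left(-91 + \left(16^{2} - 2\right)\right) 135 = \left(-91 + \left(256 - 2\right)\right) 135 = \left(-91 + 254\right) 135 = 163 \cdot 135 = 22005$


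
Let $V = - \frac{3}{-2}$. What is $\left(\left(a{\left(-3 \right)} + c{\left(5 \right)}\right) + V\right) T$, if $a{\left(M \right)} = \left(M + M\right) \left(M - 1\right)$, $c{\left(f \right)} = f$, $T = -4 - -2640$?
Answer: $80398$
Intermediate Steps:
$T = 2636$ ($T = -4 + 2640 = 2636$)
$V = \frac{3}{2}$ ($V = \left(-3\right) \left(- \frac{1}{2}\right) = \frac{3}{2} \approx 1.5$)
$a{\left(M \right)} = 2 M \left(-1 + M\right)$
$\left(\left(a{\left(-3 \right)} + c{\left(5 \right)}\right) + V\right) T = \left(\left(2 \left(-3\right) \left(-1 - 3\right) + 5\right) + \frac{3}{2}\right) 2636 = \left(\left(2 \left(-3\right) \left(-4\right) + 5\right) + \frac{3}{2}\right) 2636 = \left(\left(24 + 5\right) + \frac{3}{2}\right) 2636 = \left(29 + \frac{3}{2}\right) 2636 = \frac{61}{2} \cdot 2636 = 80398$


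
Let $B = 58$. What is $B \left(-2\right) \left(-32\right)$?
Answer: $3712$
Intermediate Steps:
$B \left(-2\right) \left(-32\right) = 58 \left(-2\right) \left(-32\right) = \left(-116\right) \left(-32\right) = 3712$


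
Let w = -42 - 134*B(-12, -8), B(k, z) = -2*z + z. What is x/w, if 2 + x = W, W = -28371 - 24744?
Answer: 53117/1114 ≈ 47.681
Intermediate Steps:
B(k, z) = -z
W = -53115
w = -1114 (w = -42 - (-134)*(-8) = -42 - 134*8 = -42 - 1072 = -1114)
x = -53117 (x = -2 - 53115 = -53117)
x/w = -53117/(-1114) = -53117*(-1/1114) = 53117/1114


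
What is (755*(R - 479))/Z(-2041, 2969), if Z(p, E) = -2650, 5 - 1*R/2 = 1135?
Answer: 413589/530 ≈ 780.36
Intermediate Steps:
R = -2260 (R = 10 - 2*1135 = 10 - 2270 = -2260)
(755*(R - 479))/Z(-2041, 2969) = (755*(-2260 - 479))/(-2650) = (755*(-2739))*(-1/2650) = -2067945*(-1/2650) = 413589/530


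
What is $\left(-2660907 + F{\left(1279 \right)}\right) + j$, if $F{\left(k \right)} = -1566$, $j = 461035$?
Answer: $-2201438$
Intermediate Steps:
$\left(-2660907 + F{\left(1279 \right)}\right) + j = \left(-2660907 - 1566\right) + 461035 = -2662473 + 461035 = -2201438$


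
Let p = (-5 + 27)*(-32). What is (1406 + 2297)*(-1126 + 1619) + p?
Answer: 1824875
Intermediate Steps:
p = -704 (p = 22*(-32) = -704)
(1406 + 2297)*(-1126 + 1619) + p = (1406 + 2297)*(-1126 + 1619) - 704 = 3703*493 - 704 = 1825579 - 704 = 1824875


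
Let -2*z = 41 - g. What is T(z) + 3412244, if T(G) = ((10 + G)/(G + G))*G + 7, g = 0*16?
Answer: 13648983/4 ≈ 3.4122e+6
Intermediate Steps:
g = 0
z = -41/2 (z = -(41 - 1*0)/2 = -(41 + 0)/2 = -1/2*41 = -41/2 ≈ -20.500)
T(G) = 12 + G/2 (T(G) = ((10 + G)/((2*G)))*G + 7 = ((10 + G)*(1/(2*G)))*G + 7 = ((10 + G)/(2*G))*G + 7 = (5 + G/2) + 7 = 12 + G/2)
T(z) + 3412244 = (12 + (1/2)*(-41/2)) + 3412244 = (12 - 41/4) + 3412244 = 7/4 + 3412244 = 13648983/4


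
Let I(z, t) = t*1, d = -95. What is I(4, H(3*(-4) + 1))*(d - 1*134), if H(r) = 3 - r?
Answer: -3206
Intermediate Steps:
I(z, t) = t
I(4, H(3*(-4) + 1))*(d - 1*134) = (3 - (3*(-4) + 1))*(-95 - 1*134) = (3 - (-12 + 1))*(-95 - 134) = (3 - 1*(-11))*(-229) = (3 + 11)*(-229) = 14*(-229) = -3206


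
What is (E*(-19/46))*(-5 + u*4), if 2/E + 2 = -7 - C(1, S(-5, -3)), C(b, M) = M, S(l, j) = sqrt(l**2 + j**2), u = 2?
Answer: 513/1081 - 57*sqrt(34)/1081 ≈ 0.16710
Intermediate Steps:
S(l, j) = sqrt(j**2 + l**2)
E = 2/(-9 - sqrt(34)) (E = 2/(-2 + (-7 - sqrt((-3)**2 + (-5)**2))) = 2/(-2 + (-7 - sqrt(9 + 25))) = 2/(-2 + (-7 - sqrt(34))) = 2/(-9 - sqrt(34)) ≈ -0.13485)
(E*(-19/46))*(-5 + u*4) = ((-18/47 + 2*sqrt(34)/47)*(-19/46))*(-5 + 2*4) = ((-18/47 + 2*sqrt(34)/47)*(-19*1/46))*(-5 + 8) = ((-18/47 + 2*sqrt(34)/47)*(-19/46))*3 = (171/1081 - 19*sqrt(34)/1081)*3 = 513/1081 - 57*sqrt(34)/1081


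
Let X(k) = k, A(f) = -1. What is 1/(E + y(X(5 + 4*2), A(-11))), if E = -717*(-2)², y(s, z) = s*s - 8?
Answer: -1/2707 ≈ -0.00036941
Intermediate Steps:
y(s, z) = -8 + s² (y(s, z) = s² - 8 = -8 + s²)
E = -2868 (E = -717*4 = -2868)
1/(E + y(X(5 + 4*2), A(-11))) = 1/(-2868 + (-8 + (5 + 4*2)²)) = 1/(-2868 + (-8 + (5 + 8)²)) = 1/(-2868 + (-8 + 13²)) = 1/(-2868 + (-8 + 169)) = 1/(-2868 + 161) = 1/(-2707) = -1/2707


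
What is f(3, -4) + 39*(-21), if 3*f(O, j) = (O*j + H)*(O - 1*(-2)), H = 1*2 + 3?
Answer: -2492/3 ≈ -830.67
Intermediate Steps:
H = 5 (H = 2 + 3 = 5)
f(O, j) = (2 + O)*(5 + O*j)/3 (f(O, j) = ((O*j + 5)*(O - 1*(-2)))/3 = ((5 + O*j)*(O + 2))/3 = ((5 + O*j)*(2 + O))/3 = ((2 + O)*(5 + O*j))/3 = (2 + O)*(5 + O*j)/3)
f(3, -4) + 39*(-21) = (10/3 + (5/3)*3 + (⅓)*(-4)*3² + (⅔)*3*(-4)) + 39*(-21) = (10/3 + 5 + (⅓)*(-4)*9 - 8) - 819 = (10/3 + 5 - 12 - 8) - 819 = -35/3 - 819 = -2492/3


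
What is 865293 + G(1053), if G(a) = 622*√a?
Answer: 865293 + 5598*√13 ≈ 8.8548e+5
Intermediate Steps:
865293 + G(1053) = 865293 + 622*√1053 = 865293 + 622*(9*√13) = 865293 + 5598*√13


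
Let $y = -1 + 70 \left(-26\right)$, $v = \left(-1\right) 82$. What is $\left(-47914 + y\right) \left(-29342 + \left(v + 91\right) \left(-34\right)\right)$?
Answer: $1474543280$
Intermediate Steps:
$v = -82$
$y = -1821$ ($y = -1 - 1820 = -1821$)
$\left(-47914 + y\right) \left(-29342 + \left(v + 91\right) \left(-34\right)\right) = \left(-47914 - 1821\right) \left(-29342 + \left(-82 + 91\right) \left(-34\right)\right) = - 49735 \left(-29342 + 9 \left(-34\right)\right) = - 49735 \left(-29342 - 306\right) = \left(-49735\right) \left(-29648\right) = 1474543280$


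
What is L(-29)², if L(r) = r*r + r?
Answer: 659344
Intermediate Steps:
L(r) = r + r² (L(r) = r² + r = r + r²)
L(-29)² = (-29*(1 - 29))² = (-29*(-28))² = 812² = 659344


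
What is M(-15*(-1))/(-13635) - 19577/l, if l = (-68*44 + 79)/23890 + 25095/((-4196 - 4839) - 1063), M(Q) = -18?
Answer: 596250999519929/79403046780 ≈ 7509.2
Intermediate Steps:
l = -52411252/20103435 (l = (-2992 + 79)*(1/23890) + 25095/(-9035 - 1063) = -2913*1/23890 + 25095/(-10098) = -2913/23890 + 25095*(-1/10098) = -2913/23890 - 8365/3366 = -52411252/20103435 ≈ -2.6071)
M(-15*(-1))/(-13635) - 19577/l = -18/(-13635) - 19577/(-52411252/20103435) = -18*(-1/13635) - 19577*(-20103435/52411252) = 2/1515 + 393564946995/52411252 = 596250999519929/79403046780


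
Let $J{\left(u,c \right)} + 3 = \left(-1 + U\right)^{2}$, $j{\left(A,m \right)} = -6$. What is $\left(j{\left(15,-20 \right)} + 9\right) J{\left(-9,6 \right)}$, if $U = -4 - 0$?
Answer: $66$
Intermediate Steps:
$U = -4$ ($U = -4 + 0 = -4$)
$J{\left(u,c \right)} = 22$ ($J{\left(u,c \right)} = -3 + \left(-1 - 4\right)^{2} = -3 + \left(-5\right)^{2} = -3 + 25 = 22$)
$\left(j{\left(15,-20 \right)} + 9\right) J{\left(-9,6 \right)} = \left(-6 + 9\right) 22 = 3 \cdot 22 = 66$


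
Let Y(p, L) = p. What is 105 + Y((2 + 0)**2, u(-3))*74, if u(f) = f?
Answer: 401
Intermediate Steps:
105 + Y((2 + 0)**2, u(-3))*74 = 105 + (2 + 0)**2*74 = 105 + 2**2*74 = 105 + 4*74 = 105 + 296 = 401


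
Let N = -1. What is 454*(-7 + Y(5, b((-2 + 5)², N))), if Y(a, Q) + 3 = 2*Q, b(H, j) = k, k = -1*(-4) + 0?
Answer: -908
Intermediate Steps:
k = 4 (k = 4 + 0 = 4)
b(H, j) = 4
Y(a, Q) = -3 + 2*Q
454*(-7 + Y(5, b((-2 + 5)², N))) = 454*(-7 + (-3 + 2*4)) = 454*(-7 + (-3 + 8)) = 454*(-7 + 5) = 454*(-2) = -908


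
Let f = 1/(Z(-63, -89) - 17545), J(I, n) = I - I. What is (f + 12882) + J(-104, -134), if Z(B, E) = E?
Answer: 227161187/17634 ≈ 12882.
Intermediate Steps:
J(I, n) = 0
f = -1/17634 (f = 1/(-89 - 17545) = 1/(-17634) = -1/17634 ≈ -5.6709e-5)
(f + 12882) + J(-104, -134) = (-1/17634 + 12882) + 0 = 227161187/17634 + 0 = 227161187/17634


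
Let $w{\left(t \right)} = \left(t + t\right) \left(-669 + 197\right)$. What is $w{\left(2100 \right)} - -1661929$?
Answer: $-320471$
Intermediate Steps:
$w{\left(t \right)} = - 944 t$ ($w{\left(t \right)} = 2 t \left(-472\right) = - 944 t$)
$w{\left(2100 \right)} - -1661929 = \left(-944\right) 2100 - -1661929 = -1982400 + 1661929 = -320471$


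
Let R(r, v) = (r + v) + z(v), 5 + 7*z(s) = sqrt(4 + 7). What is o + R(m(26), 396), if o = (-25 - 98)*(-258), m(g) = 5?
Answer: 224940/7 + sqrt(11)/7 ≈ 32135.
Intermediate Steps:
z(s) = -5/7 + sqrt(11)/7 (z(s) = -5/7 + sqrt(4 + 7)/7 = -5/7 + sqrt(11)/7)
o = 31734 (o = -123*(-258) = 31734)
R(r, v) = -5/7 + r + v + sqrt(11)/7 (R(r, v) = (r + v) + (-5/7 + sqrt(11)/7) = -5/7 + r + v + sqrt(11)/7)
o + R(m(26), 396) = 31734 + (-5/7 + 5 + 396 + sqrt(11)/7) = 31734 + (2802/7 + sqrt(11)/7) = 224940/7 + sqrt(11)/7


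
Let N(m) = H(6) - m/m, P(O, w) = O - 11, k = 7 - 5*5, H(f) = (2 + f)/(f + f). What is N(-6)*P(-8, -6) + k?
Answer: -35/3 ≈ -11.667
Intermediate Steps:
H(f) = (2 + f)/(2*f) (H(f) = (2 + f)/((2*f)) = (2 + f)*(1/(2*f)) = (2 + f)/(2*f))
k = -18 (k = 7 - 25 = -18)
P(O, w) = -11 + O
N(m) = -1/3 (N(m) = (1/2)*(2 + 6)/6 - m/m = (1/2)*(1/6)*8 - 1*1 = 2/3 - 1 = -1/3)
N(-6)*P(-8, -6) + k = -(-11 - 8)/3 - 18 = -1/3*(-19) - 18 = 19/3 - 18 = -35/3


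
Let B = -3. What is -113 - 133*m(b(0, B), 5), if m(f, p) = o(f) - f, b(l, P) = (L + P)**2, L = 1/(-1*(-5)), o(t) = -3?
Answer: 33218/25 ≈ 1328.7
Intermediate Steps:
L = 1/5 ≈ 0.20000
b(l, P) = (1/5 + P)**2
m(f, p) = -3 - f
-113 - 133*m(b(0, B), 5) = -113 - 133*(-3 - (1 + 5*(-3))**2/25) = -113 - 133*(-3 - (1 - 15)**2/25) = -113 - 133*(-3 - (-14)**2/25) = -113 - 133*(-3 - 196/25) = -113 - 133*(-271/25) = -113 + 36043/25 = 33218/25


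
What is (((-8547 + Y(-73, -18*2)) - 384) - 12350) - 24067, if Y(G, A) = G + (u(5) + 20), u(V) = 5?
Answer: -45396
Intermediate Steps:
Y(G, A) = 25 + G (Y(G, A) = G + (5 + 20) = G + 25 = 25 + G)
(((-8547 + Y(-73, -18*2)) - 384) - 12350) - 24067 = (((-8547 + (25 - 73)) - 384) - 12350) - 24067 = (((-8547 - 48) - 384) - 12350) - 24067 = ((-8595 - 384) - 12350) - 24067 = (-8979 - 12350) - 24067 = -21329 - 24067 = -45396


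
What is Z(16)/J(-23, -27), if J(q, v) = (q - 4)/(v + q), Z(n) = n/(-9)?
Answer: -800/243 ≈ -3.2922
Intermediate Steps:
Z(n) = -n/9 (Z(n) = n*(-⅑) = -n/9)
J(q, v) = (-4 + q)/(q + v)
Z(16)/J(-23, -27) = (-⅑*16)/(((-4 - 23)/(-23 - 27))) = -16/(9*(-27/(-50))) = -16/(9*((-1/50*(-27)))) = -16/(9*27/50) = -16/9*50/27 = -800/243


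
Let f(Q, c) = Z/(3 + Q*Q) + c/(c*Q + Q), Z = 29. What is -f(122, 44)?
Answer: -407119/40864815 ≈ -0.0099626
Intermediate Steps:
f(Q, c) = 29/(3 + Q²) + c/(Q + Q*c) (f(Q, c) = 29/(3 + Q*Q) + c/(c*Q + Q) = 29/(3 + Q²) + c/(Q*c + Q) = 29/(3 + Q²) + c/(Q + Q*c))
-f(122, 44) = -(3*44 + 29*122 + 44*122² + 29*122*44)/(122*(3 + 122² + 3*44 + 44*122²)) = -(132 + 3538 + 44*14884 + 155672)/(122*(3 + 14884 + 132 + 44*14884)) = -(132 + 3538 + 654896 + 155672)/(122*(3 + 14884 + 132 + 654896)) = -814238/(122*669915) = -1*407119/40864815 = -407119/40864815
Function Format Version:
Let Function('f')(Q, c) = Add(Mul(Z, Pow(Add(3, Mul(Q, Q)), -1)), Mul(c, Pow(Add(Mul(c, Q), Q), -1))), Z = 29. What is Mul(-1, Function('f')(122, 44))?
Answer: Rational(-407119, 40864815) ≈ -0.0099626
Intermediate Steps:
Function('f')(Q, c) = Add(Mul(29, Pow(Add(3, Pow(Q, 2)), -1)), Mul(c, Pow(Add(Q, Mul(Q, c)), -1))) (Function('f')(Q, c) = Add(Mul(29, Pow(Add(3, Mul(Q, Q)), -1)), Mul(c, Pow(Add(Mul(c, Q), Q), -1))) = Add(Mul(29, Pow(Add(3, Pow(Q, 2)), -1)), Mul(c, Pow(Add(Mul(Q, c), Q), -1))) = Add(Mul(29, Pow(Add(3, Pow(Q, 2)), -1)), Mul(c, Pow(Add(Q, Mul(Q, c)), -1))))
Mul(-1, Function('f')(122, 44)) = Mul(-1, Mul(Pow(122, -1), Pow(Add(3, Pow(122, 2), Mul(3, 44), Mul(44, Pow(122, 2))), -1), Add(Mul(3, 44), Mul(29, 122), Mul(44, Pow(122, 2)), Mul(29, 122, 44)))) = Mul(-1, Mul(Rational(1, 122), Pow(Add(3, 14884, 132, Mul(44, 14884)), -1), Add(132, 3538, Mul(44, 14884), 155672))) = Mul(-1, Mul(Rational(1, 122), Pow(Add(3, 14884, 132, 654896), -1), Add(132, 3538, 654896, 155672))) = Mul(-1, Mul(Rational(1, 122), Pow(669915, -1), 814238)) = Mul(-1, Mul(Rational(1, 122), Rational(1, 669915), 814238)) = Mul(-1, Rational(407119, 40864815)) = Rational(-407119, 40864815)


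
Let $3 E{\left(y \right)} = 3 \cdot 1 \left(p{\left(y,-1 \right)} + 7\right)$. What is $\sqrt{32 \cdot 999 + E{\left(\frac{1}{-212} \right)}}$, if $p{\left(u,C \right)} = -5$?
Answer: $\sqrt{31970} \approx 178.8$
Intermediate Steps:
$E{\left(y \right)} = 2$ ($E{\left(y \right)} = \frac{3 \cdot 1 \left(-5 + 7\right)}{3} = \frac{3 \cdot 2}{3} = \frac{1}{3} \cdot 6 = 2$)
$\sqrt{32 \cdot 999 + E{\left(\frac{1}{-212} \right)}} = \sqrt{32 \cdot 999 + 2} = \sqrt{31968 + 2} = \sqrt{31970}$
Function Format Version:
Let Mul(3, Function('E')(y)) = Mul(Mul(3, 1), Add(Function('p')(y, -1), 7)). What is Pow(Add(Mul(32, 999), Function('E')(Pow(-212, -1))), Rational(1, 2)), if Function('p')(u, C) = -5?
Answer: Pow(31970, Rational(1, 2)) ≈ 178.80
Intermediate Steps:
Function('E')(y) = 2 (Function('E')(y) = Mul(Rational(1, 3), Mul(Mul(3, 1), Add(-5, 7))) = Mul(Rational(1, 3), Mul(3, 2)) = Mul(Rational(1, 3), 6) = 2)
Pow(Add(Mul(32, 999), Function('E')(Pow(-212, -1))), Rational(1, 2)) = Pow(Add(Mul(32, 999), 2), Rational(1, 2)) = Pow(Add(31968, 2), Rational(1, 2)) = Pow(31970, Rational(1, 2))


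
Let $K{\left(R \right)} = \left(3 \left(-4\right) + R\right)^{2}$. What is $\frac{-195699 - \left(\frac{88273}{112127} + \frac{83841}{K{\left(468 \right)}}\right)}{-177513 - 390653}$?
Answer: $\frac{1520932294561621}{4415642192371584} \approx 0.34444$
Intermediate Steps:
$K{\left(R \right)} = \left(-12 + R\right)^{2}$
$\frac{-195699 - \left(\frac{88273}{112127} + \frac{83841}{K{\left(468 \right)}}\right)}{-177513 - 390653} = \frac{-195699 - \left(\frac{88273}{112127} + \frac{83841}{\left(-12 + 468\right)^{2}}\right)}{-177513 - 390653} = \frac{-195699 - \left(\frac{88273}{112127} + \frac{83841}{456^{2}}\right)}{-568166} = \left(-195699 - \left(\frac{88273}{112127} + \frac{83841}{207936}\right)\right) \left(- \frac{1}{568166}\right) = \left(-195699 - \frac{9251991445}{7771746624}\right) \left(- \frac{1}{568166}\right) = \left(- \frac{1520932294561621}{7771746624}\right) \left(- \frac{1}{568166}\right) = \frac{1520932294561621}{4415642192371584}$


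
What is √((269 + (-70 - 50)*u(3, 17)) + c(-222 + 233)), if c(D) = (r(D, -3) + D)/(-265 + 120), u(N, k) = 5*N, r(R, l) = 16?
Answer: I*√32193190/145 ≈ 39.13*I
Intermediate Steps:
c(D) = -16/145 - D/145 (c(D) = (16 + D)/(-265 + 120) = (16 + D)/(-145) = (16 + D)*(-1/145) = -16/145 - D/145)
√((269 + (-70 - 50)*u(3, 17)) + c(-222 + 233)) = √((269 + (-70 - 50)*(5*3)) + (-16/145 - (-222 + 233)/145)) = √((269 - 120*15) + (-16/145 - 1/145*11)) = √((269 - 1800) + (-16/145 - 11/145)) = √(-1531 - 27/145) = √(-222022/145) = I*√32193190/145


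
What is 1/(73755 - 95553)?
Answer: -1/21798 ≈ -4.5876e-5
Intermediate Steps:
1/(73755 - 95553) = 1/(-21798) = -1/21798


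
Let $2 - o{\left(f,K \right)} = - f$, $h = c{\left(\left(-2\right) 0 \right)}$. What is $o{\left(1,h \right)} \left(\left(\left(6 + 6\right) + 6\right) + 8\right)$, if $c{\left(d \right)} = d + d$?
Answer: $78$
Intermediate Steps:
$c{\left(d \right)} = 2 d$
$h = 0$ ($h = 2 \left(\left(-2\right) 0\right) = 2 \cdot 0 = 0$)
$o{\left(f,K \right)} = 2 + f$ ($o{\left(f,K \right)} = 2 - - f = 2 + f$)
$o{\left(1,h \right)} \left(\left(\left(6 + 6\right) + 6\right) + 8\right) = \left(2 + 1\right) \left(\left(\left(6 + 6\right) + 6\right) + 8\right) = 3 \left(\left(12 + 6\right) + 8\right) = 3 \left(18 + 8\right) = 3 \cdot 26 = 78$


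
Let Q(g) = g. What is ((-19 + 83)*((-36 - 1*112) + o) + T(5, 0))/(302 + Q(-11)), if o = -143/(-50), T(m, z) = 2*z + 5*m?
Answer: -231599/7275 ≈ -31.835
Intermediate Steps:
o = 143/50 (o = -143*(-1/50) = 143/50 ≈ 2.8600)
((-19 + 83)*((-36 - 1*112) + o) + T(5, 0))/(302 + Q(-11)) = ((-19 + 83)*((-36 - 1*112) + 143/50) + (2*0 + 5*5))/(302 - 11) = (64*((-36 - 112) + 143/50) + (0 + 25))/291 = (64*(-148 + 143/50) + 25)*(1/291) = (64*(-7257/50) + 25)*(1/291) = (-232224/25 + 25)*(1/291) = -231599/25*1/291 = -231599/7275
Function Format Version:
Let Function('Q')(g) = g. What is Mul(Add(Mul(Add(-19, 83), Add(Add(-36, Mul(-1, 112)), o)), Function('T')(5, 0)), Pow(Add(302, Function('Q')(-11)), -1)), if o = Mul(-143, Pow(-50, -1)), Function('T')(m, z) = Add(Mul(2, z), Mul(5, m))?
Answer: Rational(-231599, 7275) ≈ -31.835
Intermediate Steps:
o = Rational(143, 50) (o = Mul(-143, Rational(-1, 50)) = Rational(143, 50) ≈ 2.8600)
Mul(Add(Mul(Add(-19, 83), Add(Add(-36, Mul(-1, 112)), o)), Function('T')(5, 0)), Pow(Add(302, Function('Q')(-11)), -1)) = Mul(Add(Mul(Add(-19, 83), Add(Add(-36, Mul(-1, 112)), Rational(143, 50))), Add(Mul(2, 0), Mul(5, 5))), Pow(Add(302, -11), -1)) = Mul(Add(Mul(64, Add(Add(-36, -112), Rational(143, 50))), Add(0, 25)), Pow(291, -1)) = Mul(Add(Mul(64, Add(-148, Rational(143, 50))), 25), Rational(1, 291)) = Mul(Add(Mul(64, Rational(-7257, 50)), 25), Rational(1, 291)) = Mul(Add(Rational(-232224, 25), 25), Rational(1, 291)) = Mul(Rational(-231599, 25), Rational(1, 291)) = Rational(-231599, 7275)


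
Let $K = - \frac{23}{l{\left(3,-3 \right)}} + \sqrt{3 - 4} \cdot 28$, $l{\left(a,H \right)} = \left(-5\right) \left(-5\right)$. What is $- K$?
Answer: $\frac{23}{25} - 28 i \approx 0.92 - 28.0 i$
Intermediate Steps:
$l{\left(a,H \right)} = 25$
$K = - \frac{23}{25} + 28 i$ ($K = - \frac{23}{25} + \sqrt{3 - 4} \cdot 28 = \left(-23\right) \frac{1}{25} + \sqrt{-1} \cdot 28 = - \frac{23}{25} + i 28 = - \frac{23}{25} + 28 i \approx -0.92 + 28.0 i$)
$- K = - (- \frac{23}{25} + 28 i) = \frac{23}{25} - 28 i$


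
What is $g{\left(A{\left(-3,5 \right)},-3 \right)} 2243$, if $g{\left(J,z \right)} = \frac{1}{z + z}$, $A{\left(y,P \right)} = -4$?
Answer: $- \frac{2243}{6} \approx -373.83$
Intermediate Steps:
$g{\left(J,z \right)} = \frac{1}{2 z}$
$g{\left(A{\left(-3,5 \right)},-3 \right)} 2243 = \frac{1}{2 \left(-3\right)} 2243 = \frac{1}{2} \left(- \frac{1}{3}\right) 2243 = \left(- \frac{1}{6}\right) 2243 = - \frac{2243}{6}$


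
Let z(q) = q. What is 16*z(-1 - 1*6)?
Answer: -112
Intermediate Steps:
16*z(-1 - 1*6) = 16*(-1 - 1*6) = 16*(-1 - 6) = 16*(-7) = -112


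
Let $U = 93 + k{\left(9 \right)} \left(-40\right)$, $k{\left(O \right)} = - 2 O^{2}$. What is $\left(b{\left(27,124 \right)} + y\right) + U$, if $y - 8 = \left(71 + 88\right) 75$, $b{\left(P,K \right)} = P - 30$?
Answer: $18503$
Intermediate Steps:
$b{\left(P,K \right)} = -30 + P$
$y = 11933$ ($y = 8 + \left(71 + 88\right) 75 = 8 + 159 \cdot 75 = 8 + 11925 = 11933$)
$U = 6573$ ($U = 93 + - 2 \cdot 9^{2} \left(-40\right) = 93 + \left(-2\right) 81 \left(-40\right) = 93 - -6480 = 93 + 6480 = 6573$)
$\left(b{\left(27,124 \right)} + y\right) + U = \left(\left(-30 + 27\right) + 11933\right) + 6573 = \left(-3 + 11933\right) + 6573 = 11930 + 6573 = 18503$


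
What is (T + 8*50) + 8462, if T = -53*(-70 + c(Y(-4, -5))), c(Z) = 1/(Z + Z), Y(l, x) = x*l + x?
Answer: 377107/30 ≈ 12570.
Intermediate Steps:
Y(l, x) = x + l*x (Y(l, x) = l*x + x = x + l*x)
c(Z) = 1/(2*Z)
T = 111247/30 (T = -53*(-70 + 1/(2*((-5*(1 - 4))))) = -53*(-70 + 1/(2*((-5*(-3))))) = -53*(-70 + (½)/15) = -53*(-70 + (½)*(1/15)) = -53*(-70 + 1/30) = -53*(-2099/30) = 111247/30 ≈ 3708.2)
(T + 8*50) + 8462 = (111247/30 + 8*50) + 8462 = (111247/30 + 400) + 8462 = 123247/30 + 8462 = 377107/30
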